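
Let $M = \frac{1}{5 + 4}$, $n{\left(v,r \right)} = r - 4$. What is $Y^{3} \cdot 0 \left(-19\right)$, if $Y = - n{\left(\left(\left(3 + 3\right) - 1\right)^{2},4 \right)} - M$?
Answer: $0$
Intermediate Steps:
$n{\left(v,r \right)} = -4 + r$ ($n{\left(v,r \right)} = r - 4 = -4 + r$)
$M = \frac{1}{9} \approx 0.11111$
$Y = - \frac{1}{9}$ ($Y = - (-4 + 4) - \frac{1}{9} = \left(-1\right) 0 - \frac{1}{9} = 0 - \frac{1}{9} = - \frac{1}{9} \approx -0.11111$)
$Y^{3} \cdot 0 \left(-19\right) = \left(- \frac{1}{9}\right)^{3} \cdot 0 \left(-19\right) = \left(- \frac{1}{729}\right) 0 \left(-19\right) = 0 \left(-19\right) = 0$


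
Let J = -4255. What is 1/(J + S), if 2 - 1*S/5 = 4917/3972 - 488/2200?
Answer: -72820/309490861 ≈ -0.00023529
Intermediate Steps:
S = 358239/72820 (S = 10 - 5*(4917/3972 - 488/2200) = 10 - 5*(4917*(1/3972) - 488*1/2200) = 10 - 5*(1639/1324 - 61/275) = 10 - 5*369961/364100 = 10 - 369961/72820 = 358239/72820 ≈ 4.9195)
1/(J + S) = 1/(-4255 + 358239/72820) = 1/(-309490861/72820) = -72820/309490861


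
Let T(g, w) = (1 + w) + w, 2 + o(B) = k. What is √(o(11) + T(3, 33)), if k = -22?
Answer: √43 ≈ 6.5574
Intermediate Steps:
o(B) = -24 (o(B) = -2 - 22 = -24)
T(g, w) = 1 + 2*w
√(o(11) + T(3, 33)) = √(-24 + (1 + 2*33)) = √(-24 + (1 + 66)) = √(-24 + 67) = √43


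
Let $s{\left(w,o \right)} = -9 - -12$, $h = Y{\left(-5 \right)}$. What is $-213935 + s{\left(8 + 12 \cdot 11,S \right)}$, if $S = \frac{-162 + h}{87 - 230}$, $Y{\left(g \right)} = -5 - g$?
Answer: $-213932$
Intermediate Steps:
$h = 0$ ($h = -5 - -5 = -5 + 5 = 0$)
$S = \frac{162}{143}$ ($S = \frac{-162 + 0}{87 - 230} = - \frac{162}{-143} = \left(-162\right) \left(- \frac{1}{143}\right) = \frac{162}{143} \approx 1.1329$)
$s{\left(w,o \right)} = 3$ ($s{\left(w,o \right)} = -9 + 12 = 3$)
$-213935 + s{\left(8 + 12 \cdot 11,S \right)} = -213935 + 3 = -213932$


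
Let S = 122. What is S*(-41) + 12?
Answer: -4990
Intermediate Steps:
S*(-41) + 12 = 122*(-41) + 12 = -5002 + 12 = -4990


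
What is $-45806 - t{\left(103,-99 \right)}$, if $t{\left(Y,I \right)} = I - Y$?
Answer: $-45604$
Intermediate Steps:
$-45806 - t{\left(103,-99 \right)} = -45806 - \left(-99 - 103\right) = -45806 - -202 = -45806 + 202 = -45604$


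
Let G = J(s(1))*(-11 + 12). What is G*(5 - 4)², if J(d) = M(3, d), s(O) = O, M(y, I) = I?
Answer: 1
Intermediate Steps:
J(d) = d
G = 1 (G = 1*(-11 + 12) = 1*1 = 1)
G*(5 - 4)² = 1*(5 - 4)² = 1*1² = 1*1 = 1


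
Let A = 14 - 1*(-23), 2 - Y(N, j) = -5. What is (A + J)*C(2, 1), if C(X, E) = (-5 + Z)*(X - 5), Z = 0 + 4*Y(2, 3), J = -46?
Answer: 621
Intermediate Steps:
Y(N, j) = 7 (Y(N, j) = 2 - 1*(-5) = 2 + 5 = 7)
A = 37 (A = 14 + 23 = 37)
Z = 28 (Z = 0 + 4*7 = 0 + 28 = 28)
C(X, E) = -115 + 23*X (C(X, E) = (-5 + 28)*(X - 5) = 23*(-5 + X) = -115 + 23*X)
(A + J)*C(2, 1) = (37 - 46)*(-115 + 23*2) = -9*(-115 + 46) = -9*(-69) = 621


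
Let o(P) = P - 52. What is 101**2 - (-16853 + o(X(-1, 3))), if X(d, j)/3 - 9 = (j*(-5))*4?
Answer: 27259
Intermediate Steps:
X(d, j) = 27 - 60*j (X(d, j) = 27 + 3*((j*(-5))*4) = 27 + 3*(-5*j*4) = 27 + 3*(-20*j) = 27 - 60*j)
o(P) = -52 + P
101**2 - (-16853 + o(X(-1, 3))) = 101**2 - (-16853 + (-52 + (27 - 60*3))) = 10201 - (-16853 + (-52 + (27 - 180))) = 10201 - (-16853 + (-52 - 153)) = 10201 - (-16853 - 205) = 10201 - 1*(-17058) = 10201 + 17058 = 27259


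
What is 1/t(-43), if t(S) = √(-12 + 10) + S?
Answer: -43/1851 - I*√2/1851 ≈ -0.023231 - 0.00076403*I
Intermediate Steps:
t(S) = S + I*√2 (t(S) = √(-2) + S = I*√2 + S = S + I*√2)
1/t(-43) = 1/(-43 + I*√2)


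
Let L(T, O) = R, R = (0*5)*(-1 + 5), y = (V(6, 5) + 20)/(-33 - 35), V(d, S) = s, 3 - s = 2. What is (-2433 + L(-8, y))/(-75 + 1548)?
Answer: -811/491 ≈ -1.6517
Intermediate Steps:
s = 1 (s = 3 - 1*2 = 3 - 2 = 1)
V(d, S) = 1
y = -21/68 (y = (1 + 20)/(-33 - 35) = 21/(-68) = 21*(-1/68) = -21/68 ≈ -0.30882)
R = 0 (R = 0*4 = 0)
L(T, O) = 0
(-2433 + L(-8, y))/(-75 + 1548) = (-2433 + 0)/(-75 + 1548) = -2433/1473 = -2433*1/1473 = -811/491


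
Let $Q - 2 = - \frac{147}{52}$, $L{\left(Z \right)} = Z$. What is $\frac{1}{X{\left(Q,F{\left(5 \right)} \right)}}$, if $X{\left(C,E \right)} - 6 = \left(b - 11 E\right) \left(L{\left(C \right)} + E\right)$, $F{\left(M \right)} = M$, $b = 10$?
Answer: $- \frac{52}{9453} \approx -0.0055009$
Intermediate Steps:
$Q = - \frac{43}{52}$ ($Q = 2 - \frac{147}{52} = - \frac{43}{52} \approx -0.82692$)
$X{\left(C,E \right)} = 6 + \left(10 - 11 E\right) \left(C + E\right)$
$\frac{1}{X{\left(Q,F{\left(5 \right)} \right)}} = \frac{1}{6 - 11 \cdot 5^{2} + 10 \left(- \frac{43}{52}\right) + 10 \cdot 5 - \left(- \frac{473}{52}\right) 5} = \frac{1}{6 - 275 - \frac{215}{26} + 50 + \frac{2365}{52}} = \frac{1}{- \frac{9453}{52}} = - \frac{52}{9453}$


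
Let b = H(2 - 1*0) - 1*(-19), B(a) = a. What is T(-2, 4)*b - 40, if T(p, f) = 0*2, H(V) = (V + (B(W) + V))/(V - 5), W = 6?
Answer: -40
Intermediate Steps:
H(V) = (6 + 2*V)/(-5 + V) (H(V) = (V + (6 + V))/(V - 5) = (6 + 2*V)/(-5 + V))
T(p, f) = 0
b = 47/3 (b = 2*(3 + (2 - 1*0))/(-5 + (2 - 1*0)) - 1*(-19) = 2*(3 + (2 + 0))/(-5 + (2 + 0)) + 19 = 2*(3 + 2)/(-5 + 2) + 19 = 2*5/(-3) + 19 = 2*(-⅓)*5 + 19 = -10/3 + 19 = 47/3 ≈ 15.667)
T(-2, 4)*b - 40 = 0*(47/3) - 40 = 0 - 40 = -40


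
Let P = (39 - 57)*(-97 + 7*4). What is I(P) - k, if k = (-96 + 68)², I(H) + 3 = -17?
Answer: -804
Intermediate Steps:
P = 1242 (P = -18*(-97 + 28) = -18*(-69) = 1242)
I(H) = -20 (I(H) = -3 - 17 = -20)
k = 784 (k = (-28)² = 784)
I(P) - k = -20 - 1*784 = -20 - 784 = -804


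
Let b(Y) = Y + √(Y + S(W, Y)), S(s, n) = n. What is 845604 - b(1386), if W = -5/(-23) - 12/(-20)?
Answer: 844218 - 6*√77 ≈ 8.4417e+5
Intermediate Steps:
W = 94/115 (W = -5*(-1/23) - 12*(-1/20) = 5/23 + ⅗ = 94/115 ≈ 0.81739)
b(Y) = Y + √2*√Y (b(Y) = Y + √(Y + Y) = Y + √(2*Y) = Y + √2*√Y)
845604 - b(1386) = 845604 - (1386 + √2*√1386) = 845604 - (1386 + √2*(3*√154)) = 845604 - (1386 + 6*√77) = 845604 + (-1386 - 6*√77) = 844218 - 6*√77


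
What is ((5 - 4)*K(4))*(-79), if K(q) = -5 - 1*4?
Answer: 711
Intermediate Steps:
K(q) = -9 (K(q) = -5 - 4 = -9)
((5 - 4)*K(4))*(-79) = ((5 - 4)*(-9))*(-79) = (1*(-9))*(-79) = -9*(-79) = 711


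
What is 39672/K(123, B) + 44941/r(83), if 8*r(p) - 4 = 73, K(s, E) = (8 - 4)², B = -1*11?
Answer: 1100899/154 ≈ 7148.7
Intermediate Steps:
B = -11
K(s, E) = 16 (K(s, E) = 4² = 16)
r(p) = 77/8 (r(p) = ½ + (⅛)*73 = ½ + 73/8 = 77/8)
39672/K(123, B) + 44941/r(83) = 39672/16 + 44941/(77/8) = 39672*(1/16) + 44941*(8/77) = 4959/2 + 359528/77 = 1100899/154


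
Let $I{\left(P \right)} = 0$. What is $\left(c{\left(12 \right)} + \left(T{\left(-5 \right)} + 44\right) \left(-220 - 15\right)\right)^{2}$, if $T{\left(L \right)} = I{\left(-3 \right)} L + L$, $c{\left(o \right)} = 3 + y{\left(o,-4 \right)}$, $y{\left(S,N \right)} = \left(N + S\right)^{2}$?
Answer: $82773604$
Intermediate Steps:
$c{\left(o \right)} = 3 + \left(-4 + o\right)^{2}$
$T{\left(L \right)} = L$ ($T{\left(L \right)} = 0 L + L = 0 + L = L$)
$\left(c{\left(12 \right)} + \left(T{\left(-5 \right)} + 44\right) \left(-220 - 15\right)\right)^{2} = \left(\left(3 + \left(-4 + 12\right)^{2}\right) + \left(-5 + 44\right) \left(-220 - 15\right)\right)^{2} = \left(\left(3 + 8^{2}\right) + 39 \left(-235\right)\right)^{2} = \left(\left(3 + 64\right) - 9165\right)^{2} = \left(67 - 9165\right)^{2} = \left(-9098\right)^{2} = 82773604$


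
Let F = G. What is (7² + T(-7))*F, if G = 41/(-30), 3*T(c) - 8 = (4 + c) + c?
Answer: -1189/18 ≈ -66.056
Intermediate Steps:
T(c) = 4 + 2*c/3 (T(c) = 8/3 + ((4 + c) + c)/3 = 8/3 + (4 + 2*c)/3 = 8/3 + (4/3 + 2*c/3) = 4 + 2*c/3)
G = -41/30 (G = 41*(-1/30) = -41/30 ≈ -1.3667)
F = -41/30 ≈ -1.3667
(7² + T(-7))*F = (7² + (4 + (⅔)*(-7)))*(-41/30) = (49 + (4 - 14/3))*(-41/30) = (49 - ⅔)*(-41/30) = (145/3)*(-41/30) = -1189/18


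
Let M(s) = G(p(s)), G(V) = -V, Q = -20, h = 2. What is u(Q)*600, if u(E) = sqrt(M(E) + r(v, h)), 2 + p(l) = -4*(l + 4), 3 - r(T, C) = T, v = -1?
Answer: 600*I*sqrt(58) ≈ 4569.5*I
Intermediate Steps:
r(T, C) = 3 - T
p(l) = -18 - 4*l (p(l) = -2 - 4*(l + 4) = -2 - 4*(4 + l) = -2 + (-16 - 4*l) = -18 - 4*l)
M(s) = 18 + 4*s (M(s) = -(-18 - 4*s) = 18 + 4*s)
u(E) = sqrt(22 + 4*E) (u(E) = sqrt((18 + 4*E) + (3 - 1*(-1))) = sqrt((18 + 4*E) + (3 + 1)) = sqrt((18 + 4*E) + 4) = sqrt(22 + 4*E))
u(Q)*600 = sqrt(22 + 4*(-20))*600 = sqrt(22 - 80)*600 = sqrt(-58)*600 = (I*sqrt(58))*600 = 600*I*sqrt(58)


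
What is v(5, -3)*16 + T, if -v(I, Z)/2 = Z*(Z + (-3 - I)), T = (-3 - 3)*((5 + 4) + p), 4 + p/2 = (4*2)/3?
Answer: -1094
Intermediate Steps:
p = -8/3 (p = -8 + 2*((4*2)/3) = -8 + 2*(8*(⅓)) = -8 + 2*(8/3) = -8 + 16/3 = -8/3 ≈ -2.6667)
T = -38 (T = (-3 - 3)*((5 + 4) - 8/3) = -6*(9 - 8/3) = -6*19/3 = -38)
v(I, Z) = -2*Z*(-3 + Z - I) (v(I, Z) = -2*Z*(Z + (-3 - I)) = -2*Z*(-3 + Z - I))
v(5, -3)*16 + T = (2*(-3)*(3 + 5 - 1*(-3)))*16 - 38 = (2*(-3)*(3 + 5 + 3))*16 - 38 = (2*(-3)*11)*16 - 38 = -66*16 - 38 = -1056 - 38 = -1094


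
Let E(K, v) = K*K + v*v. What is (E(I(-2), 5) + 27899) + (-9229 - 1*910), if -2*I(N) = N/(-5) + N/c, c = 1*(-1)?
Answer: 444661/25 ≈ 17786.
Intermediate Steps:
c = -1
I(N) = 3*N/5 (I(N) = -(N/(-5) + N/(-1))/2 = -(N*(-⅕) + N*(-1))/2 = -(-N/5 - N)/2 = -(-3)*N/5 = 3*N/5)
E(K, v) = K² + v²
(E(I(-2), 5) + 27899) + (-9229 - 1*910) = ((((⅗)*(-2))² + 5²) + 27899) + (-9229 - 1*910) = (((-6/5)² + 25) + 27899) + (-9229 - 910) = ((36/25 + 25) + 27899) - 10139 = (661/25 + 27899) - 10139 = 698136/25 - 10139 = 444661/25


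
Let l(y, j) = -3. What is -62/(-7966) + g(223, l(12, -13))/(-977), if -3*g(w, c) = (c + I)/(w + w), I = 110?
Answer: 40950187/5206681158 ≈ 0.0078649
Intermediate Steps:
g(w, c) = -(110 + c)/(6*w) (g(w, c) = -(c + 110)/(3*(w + w)) = -(110 + c)/(3*(2*w)) = -(110 + c)*1/(2*w)/3 = -(110 + c)/(6*w))
-62/(-7966) + g(223, l(12, -13))/(-977) = -62/(-7966) + ((1/6)*(-110 - 1*(-3))/223)/(-977) = -62*(-1/7966) + ((1/6)*(1/223)*(-110 + 3))*(-1/977) = 31/3983 + ((1/6)*(1/223)*(-107))*(-1/977) = 31/3983 - 107/1338*(-1/977) = 31/3983 + 107/1307226 = 40950187/5206681158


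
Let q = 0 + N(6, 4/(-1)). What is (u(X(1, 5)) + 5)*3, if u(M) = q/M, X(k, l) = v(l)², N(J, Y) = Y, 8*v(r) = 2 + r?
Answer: -33/49 ≈ -0.67347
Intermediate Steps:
v(r) = ¼ + r/8 (v(r) = (2 + r)/8 = ¼ + r/8)
q = -4 (q = 0 + 4/(-1) = 0 + 4*(-1) = 0 - 4 = -4)
X(k, l) = (¼ + l/8)²
u(M) = -4/M
(u(X(1, 5)) + 5)*3 = (-4*64/(2 + 5)² + 5)*3 = (-4/((1/64)*7²) + 5)*3 = (-4/((1/64)*49) + 5)*3 = (-4/49/64 + 5)*3 = (-4*64/49 + 5)*3 = (-256/49 + 5)*3 = -11/49*3 = -33/49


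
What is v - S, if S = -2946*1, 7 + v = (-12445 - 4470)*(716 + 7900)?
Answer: -145736701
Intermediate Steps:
v = -145739647 (v = -7 + (-12445 - 4470)*(716 + 7900) = -7 - 16915*8616 = -7 - 145739640 = -145739647)
S = -2946
v - S = -145739647 - 1*(-2946) = -145739647 + 2946 = -145736701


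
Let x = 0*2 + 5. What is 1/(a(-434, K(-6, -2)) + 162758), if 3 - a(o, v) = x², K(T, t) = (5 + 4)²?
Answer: 1/162736 ≈ 6.1449e-6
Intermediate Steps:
x = 5 (x = 0 + 5 = 5)
K(T, t) = 81 (K(T, t) = 9² = 81)
a(o, v) = -22 (a(o, v) = 3 - 1*5² = 3 - 1*25 = 3 - 25 = -22)
1/(a(-434, K(-6, -2)) + 162758) = 1/(-22 + 162758) = 1/162736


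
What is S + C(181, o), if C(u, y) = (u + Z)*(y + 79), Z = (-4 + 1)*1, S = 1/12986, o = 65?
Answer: 332857153/12986 ≈ 25632.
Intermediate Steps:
S = 1/12986 ≈ 7.7006e-5
Z = -3 (Z = -3*1 = -3)
C(u, y) = (-3 + u)*(79 + y) (C(u, y) = (u - 3)*(y + 79) = (-3 + u)*(79 + y))
S + C(181, o) = 1/12986 + (-237 - 3*65 + 79*181 + 181*65) = 1/12986 + (-237 - 195 + 14299 + 11765) = 1/12986 + 25632 = 332857153/12986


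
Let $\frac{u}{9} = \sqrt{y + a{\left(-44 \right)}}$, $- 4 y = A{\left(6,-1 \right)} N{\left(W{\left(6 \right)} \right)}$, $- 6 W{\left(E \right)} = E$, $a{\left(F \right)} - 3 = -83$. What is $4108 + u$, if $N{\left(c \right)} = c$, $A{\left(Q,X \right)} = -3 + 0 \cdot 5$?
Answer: $4108 + \frac{9 i \sqrt{323}}{2} \approx 4108.0 + 80.875 i$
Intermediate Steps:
$A{\left(Q,X \right)} = -3$ ($A{\left(Q,X \right)} = -3 + 0 = -3$)
$a{\left(F \right)} = -80$ ($a{\left(F \right)} = 3 - 83 = -80$)
$W{\left(E \right)} = - \frac{E}{6}$
$y = - \frac{3}{4}$ ($y = - \frac{\left(-3\right) \left(\left(- \frac{1}{6}\right) 6\right)}{4} = - \frac{\left(-3\right) \left(-1\right)}{4} = \left(- \frac{1}{4}\right) 3 = - \frac{3}{4} \approx -0.75$)
$u = \frac{9 i \sqrt{323}}{2}$ ($u = 9 \sqrt{- \frac{3}{4} - 80} = 9 \sqrt{- \frac{323}{4}} = 9 \frac{i \sqrt{323}}{2} = \frac{9 i \sqrt{323}}{2} \approx 80.875 i$)
$4108 + u = 4108 + \frac{9 i \sqrt{323}}{2}$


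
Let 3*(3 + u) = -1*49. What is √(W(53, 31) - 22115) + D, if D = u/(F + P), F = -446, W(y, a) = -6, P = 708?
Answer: -29/393 + I*√22121 ≈ -0.073791 + 148.73*I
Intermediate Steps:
u = -58/3 (u = -3 + (-1*49)/3 = -3 + (⅓)*(-49) = -3 - 49/3 = -58/3 ≈ -19.333)
D = -29/393 (D = -58/(3*(-446 + 708)) = -58/3/262 = -58/3*1/262 = -29/393 ≈ -0.073791)
√(W(53, 31) - 22115) + D = √(-6 - 22115) - 29/393 = √(-22121) - 29/393 = I*√22121 - 29/393 = -29/393 + I*√22121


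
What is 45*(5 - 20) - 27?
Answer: -702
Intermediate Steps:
45*(5 - 20) - 27 = 45*(-15) - 27 = -675 - 27 = -702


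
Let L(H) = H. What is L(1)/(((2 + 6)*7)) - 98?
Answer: -5487/56 ≈ -97.982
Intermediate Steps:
L(1)/(((2 + 6)*7)) - 98 = 1/((2 + 6)*7) - 98 = 1/(8*7) - 98 = 1/56 - 98 = -5487/56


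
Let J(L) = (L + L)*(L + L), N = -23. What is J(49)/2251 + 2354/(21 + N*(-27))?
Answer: 53573/6753 ≈ 7.9332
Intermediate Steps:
J(L) = 4*L**2 (J(L) = (2*L)*(2*L) = 4*L**2)
J(49)/2251 + 2354/(21 + N*(-27)) = (4*49**2)/2251 + 2354/(21 - 23*(-27)) = (4*2401)*(1/2251) + 2354/(21 + 621) = 9604*(1/2251) + 2354/642 = 9604/2251 + 2354*(1/642) = 9604/2251 + 11/3 = 53573/6753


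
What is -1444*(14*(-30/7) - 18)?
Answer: 112632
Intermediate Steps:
-1444*(14*(-30/7) - 18) = -1444*(-60 - 18) = -1444*(-78) = 112632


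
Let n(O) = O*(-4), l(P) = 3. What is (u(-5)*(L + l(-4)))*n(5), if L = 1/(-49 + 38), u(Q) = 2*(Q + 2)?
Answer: 3840/11 ≈ 349.09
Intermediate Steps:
u(Q) = 4 + 2*Q (u(Q) = 2*(2 + Q) = 4 + 2*Q)
n(O) = -4*O
L = -1/11 (L = 1/(-11) = -1/11 ≈ -0.090909)
(u(-5)*(L + l(-4)))*n(5) = ((4 + 2*(-5))*(-1/11 + 3))*(-4*5) = ((4 - 10)*(32/11))*(-20) = -6*32/11*(-20) = -192/11*(-20) = 3840/11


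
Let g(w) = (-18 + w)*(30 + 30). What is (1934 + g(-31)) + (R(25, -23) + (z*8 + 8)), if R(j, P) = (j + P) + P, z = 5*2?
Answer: -939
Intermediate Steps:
z = 10
R(j, P) = j + 2*P (R(j, P) = (P + j) + P = j + 2*P)
g(w) = -1080 + 60*w (g(w) = (-18 + w)*60 = -1080 + 60*w)
(1934 + g(-31)) + (R(25, -23) + (z*8 + 8)) = (1934 + (-1080 + 60*(-31))) + ((25 + 2*(-23)) + (10*8 + 8)) = (1934 + (-1080 - 1860)) + ((25 - 46) + (80 + 8)) = (1934 - 2940) + (-21 + 88) = -1006 + 67 = -939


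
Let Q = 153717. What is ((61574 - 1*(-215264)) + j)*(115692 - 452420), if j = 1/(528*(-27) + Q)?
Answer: -1857204250161176/19923 ≈ -9.3219e+10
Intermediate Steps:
j = 1/139461 (j = 1/(528*(-27) + 153717) = 1/(-14256 + 153717) = 1/139461 ≈ 7.1705e-6)
((61574 - 1*(-215264)) + j)*(115692 - 452420) = ((61574 - 1*(-215264)) + 1/139461)*(115692 - 452420) = ((61574 + 215264) + 1/139461)*(-336728) = (276838 + 1/139461)*(-336728) = (38608104319/139461)*(-336728) = -1857204250161176/19923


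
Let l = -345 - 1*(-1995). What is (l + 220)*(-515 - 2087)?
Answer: -4865740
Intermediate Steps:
l = 1650 (l = -345 + 1995 = 1650)
(l + 220)*(-515 - 2087) = (1650 + 220)*(-515 - 2087) = 1870*(-2602) = -4865740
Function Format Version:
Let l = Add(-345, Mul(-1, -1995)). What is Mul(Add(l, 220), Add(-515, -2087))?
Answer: -4865740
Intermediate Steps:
l = 1650 (l = Add(-345, 1995) = 1650)
Mul(Add(l, 220), Add(-515, -2087)) = Mul(Add(1650, 220), Add(-515, -2087)) = Mul(1870, -2602) = -4865740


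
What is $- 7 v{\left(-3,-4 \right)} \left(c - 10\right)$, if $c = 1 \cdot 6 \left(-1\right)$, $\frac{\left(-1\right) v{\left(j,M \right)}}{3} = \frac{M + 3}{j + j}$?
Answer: $-56$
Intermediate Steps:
$v{\left(j,M \right)} = - \frac{3 \left(3 + M\right)}{2 j}$ ($v{\left(j,M \right)} = - 3 \frac{M + 3}{j + j} = - 3 \frac{3 + M}{2 j} = - \frac{3 \left(3 + M\right)}{2 j}$)
$c = -6$ ($c = 1 \left(-6\right) = -6$)
$- 7 v{\left(-3,-4 \right)} \left(c - 10\right) = - 7 \frac{3 \left(-3 - -4\right)}{2 \left(-3\right)} \left(-6 - 10\right) = - 7 \cdot \frac{3}{2} \left(- \frac{1}{3}\right) \left(-3 + 4\right) \left(-16\right) = - 7 \cdot \frac{3}{2} \left(- \frac{1}{3}\right) 1 \left(-16\right) = \left(-7\right) \left(- \frac{1}{2}\right) \left(-16\right) = \frac{7}{2} \left(-16\right) = -56$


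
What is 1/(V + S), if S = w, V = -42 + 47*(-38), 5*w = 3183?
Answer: -5/5957 ≈ -0.00083935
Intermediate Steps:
w = 3183/5 (w = (⅕)*3183 = 3183/5 ≈ 636.60)
V = -1828 (V = -42 - 1786 = -1828)
S = 3183/5 ≈ 636.60
1/(V + S) = 1/(-1828 + 3183/5) = 1/(-5957/5) = -5/5957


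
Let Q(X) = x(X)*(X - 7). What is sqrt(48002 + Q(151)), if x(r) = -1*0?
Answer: sqrt(48002) ≈ 219.09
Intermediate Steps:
x(r) = 0
Q(X) = 0 (Q(X) = 0*(X - 7) = 0*(-7 + X) = 0)
sqrt(48002 + Q(151)) = sqrt(48002 + 0) = sqrt(48002)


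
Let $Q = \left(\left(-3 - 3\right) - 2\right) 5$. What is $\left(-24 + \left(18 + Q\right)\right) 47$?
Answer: $-2162$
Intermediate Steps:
$Q = -40$ ($Q = \left(\left(-3 + \left(-4 + 1\right)\right) - 2\right) 5 = \left(\left(-3 - 3\right) - 2\right) 5 = \left(-6 - 2\right) 5 = \left(-8\right) 5 = -40$)
$\left(-24 + \left(18 + Q\right)\right) 47 = \left(-24 + \left(18 - 40\right)\right) 47 = \left(-24 - 22\right) 47 = \left(-46\right) 47 = -2162$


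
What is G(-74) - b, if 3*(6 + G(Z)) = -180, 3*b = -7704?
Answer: 2502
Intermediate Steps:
b = -2568 (b = (⅓)*(-7704) = -2568)
G(Z) = -66 (G(Z) = -6 + (⅓)*(-180) = -6 - 60 = -66)
G(-74) - b = -66 - 1*(-2568) = -66 + 2568 = 2502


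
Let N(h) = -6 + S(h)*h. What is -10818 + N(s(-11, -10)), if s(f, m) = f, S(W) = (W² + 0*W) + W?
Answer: -12034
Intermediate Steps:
S(W) = W + W² (S(W) = (W² + 0) + W = W² + W = W + W²)
N(h) = -6 + h²*(1 + h) (N(h) = -6 + (h*(1 + h))*h = -6 + h²*(1 + h))
-10818 + N(s(-11, -10)) = -10818 + (-6 + (-11)²*(1 - 11)) = -10818 + (-6 + 121*(-10)) = -10818 + (-6 - 1210) = -10818 - 1216 = -12034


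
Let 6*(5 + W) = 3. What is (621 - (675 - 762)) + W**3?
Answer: 4935/8 ≈ 616.88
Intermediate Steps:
W = -9/2 (W = -5 + (1/6)*3 = -5 + 1/2 = -9/2 ≈ -4.5000)
(621 - (675 - 762)) + W**3 = (621 - (675 - 762)) + (-9/2)**3 = (621 - 1*(-87)) - 729/8 = (621 + 87) - 729/8 = 708 - 729/8 = 4935/8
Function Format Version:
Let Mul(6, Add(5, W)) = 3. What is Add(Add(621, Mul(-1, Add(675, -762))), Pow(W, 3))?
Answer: Rational(4935, 8) ≈ 616.88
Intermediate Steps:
W = Rational(-9, 2) (W = Add(-5, Mul(Rational(1, 6), 3)) = Add(-5, Rational(1, 2)) = Rational(-9, 2) ≈ -4.5000)
Add(Add(621, Mul(-1, Add(675, -762))), Pow(W, 3)) = Add(Add(621, Mul(-1, Add(675, -762))), Pow(Rational(-9, 2), 3)) = Add(Add(621, Mul(-1, -87)), Rational(-729, 8)) = Add(Add(621, 87), Rational(-729, 8)) = Add(708, Rational(-729, 8)) = Rational(4935, 8)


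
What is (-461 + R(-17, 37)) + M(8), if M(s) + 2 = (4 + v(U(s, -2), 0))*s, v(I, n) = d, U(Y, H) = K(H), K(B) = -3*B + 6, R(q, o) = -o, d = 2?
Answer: -452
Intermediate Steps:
K(B) = 6 - 3*B
U(Y, H) = 6 - 3*H
v(I, n) = 2
M(s) = -2 + 6*s (M(s) = -2 + (4 + 2)*s = -2 + 6*s)
(-461 + R(-17, 37)) + M(8) = (-461 - 1*37) + (-2 + 6*8) = (-461 - 37) + (-2 + 48) = -498 + 46 = -452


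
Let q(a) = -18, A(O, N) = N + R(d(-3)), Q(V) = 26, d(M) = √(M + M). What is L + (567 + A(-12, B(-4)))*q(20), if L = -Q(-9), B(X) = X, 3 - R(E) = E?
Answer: -10214 + 18*I*√6 ≈ -10214.0 + 44.091*I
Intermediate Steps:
d(M) = √2*√M (d(M) = √(2*M) = √2*√M)
R(E) = 3 - E
A(O, N) = 3 + N - I*√6 (A(O, N) = N + (3 - √2*√(-3)) = N + (3 - √2*I*√3) = N + (3 - I*√6) = 3 + N - I*√6)
L = -26 (L = -1*26 = -26)
L + (567 + A(-12, B(-4)))*q(20) = -26 + (567 + (3 - 4 - I*√6))*(-18) = -26 + (567 + (-1 - I*√6))*(-18) = -26 + (566 - I*√6)*(-18) = -26 + (-10188 + 18*I*√6) = -10214 + 18*I*√6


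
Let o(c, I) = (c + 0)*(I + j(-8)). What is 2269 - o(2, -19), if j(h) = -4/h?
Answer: 2306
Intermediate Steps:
o(c, I) = c*(½ + I) (o(c, I) = (c + 0)*(I - 4/(-8)) = c*(I - 4*(-⅛)) = c*(I + ½) = c*(½ + I))
2269 - o(2, -19) = 2269 - 2*(½ - 19) = 2269 - 2*(-37)/2 = 2269 - 1*(-37) = 2269 + 37 = 2306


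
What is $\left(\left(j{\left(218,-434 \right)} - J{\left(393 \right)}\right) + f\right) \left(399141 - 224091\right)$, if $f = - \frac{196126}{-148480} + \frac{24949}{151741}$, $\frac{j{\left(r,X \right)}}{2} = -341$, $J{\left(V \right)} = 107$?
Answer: $- \frac{155296505687099085}{1126525184} \approx -1.3785 \cdot 10^{8}$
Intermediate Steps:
$j{\left(r,X \right)} = -682$ ($j{\left(r,X \right)} = 2 \left(-341\right) = -682$)
$f = \frac{16732391443}{11265251840}$ ($f = \left(-196126\right) \left(- \frac{1}{148480}\right) + 24949 \cdot \frac{1}{151741} = \frac{98063}{74240} + \frac{24949}{151741} = \frac{16732391443}{11265251840} \approx 1.4853$)
$\left(\left(j{\left(218,-434 \right)} - J{\left(393 \right)}\right) + f\right) \left(399141 - 224091\right) = \left(\left(-682 - 107\right) + \frac{16732391443}{11265251840}\right) \left(399141 - 224091\right) = \left(-789 + \frac{16732391443}{11265251840}\right) \left(399141 - 224091\right) = \left(- \frac{8871551310317}{11265251840}\right) 175050 = - \frac{155296505687099085}{1126525184}$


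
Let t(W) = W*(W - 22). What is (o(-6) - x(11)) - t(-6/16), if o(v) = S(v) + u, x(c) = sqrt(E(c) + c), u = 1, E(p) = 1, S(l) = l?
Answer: -857/64 - 2*sqrt(3) ≈ -16.855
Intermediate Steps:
x(c) = sqrt(1 + c)
o(v) = 1 + v (o(v) = v + 1 = 1 + v)
t(W) = W*(-22 + W)
(o(-6) - x(11)) - t(-6/16) = ((1 - 6) - sqrt(1 + 11)) - (-6/16)*(-22 - 6/16) = (-5 - sqrt(12)) - (-6*1/16)*(-22 - 6*1/16) = (-5 - 2*sqrt(3)) - (-3)*(-22 - 3/8)/8 = (-5 - 2*sqrt(3)) - (-3)*(-179)/(8*8) = (-5 - 2*sqrt(3)) - 1*537/64 = (-5 - 2*sqrt(3)) - 537/64 = -857/64 - 2*sqrt(3)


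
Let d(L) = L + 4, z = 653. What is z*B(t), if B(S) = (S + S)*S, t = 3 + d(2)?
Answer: 105786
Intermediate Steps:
d(L) = 4 + L
t = 9 (t = 3 + (4 + 2) = 3 + 6 = 9)
B(S) = 2*S² (B(S) = (2*S)*S = 2*S²)
z*B(t) = 653*(2*9²) = 653*(2*81) = 653*162 = 105786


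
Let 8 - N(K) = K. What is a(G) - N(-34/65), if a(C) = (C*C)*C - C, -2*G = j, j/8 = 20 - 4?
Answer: -17035754/65 ≈ -2.6209e+5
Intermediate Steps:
N(K) = 8 - K
j = 128 (j = 8*(20 - 4) = 8*16 = 128)
G = -64 (G = -1/2*128 = -64)
a(C) = C**3 - C (a(C) = C**2*C - C = C**3 - C)
a(G) - N(-34/65) = ((-64)**3 - 1*(-64)) - (8 - (-34)/65) = (-262144 + 64) - (8 - (-34)/65) = -262080 - (8 - 1*(-34/65)) = -262080 - (8 + 34/65) = -262080 - 1*554/65 = -262080 - 554/65 = -17035754/65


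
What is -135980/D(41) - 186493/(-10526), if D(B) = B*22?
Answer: -631554397/4747226 ≈ -133.04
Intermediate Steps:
D(B) = 22*B
-135980/D(41) - 186493/(-10526) = -135980/(22*41) - 186493/(-10526) = -135980/902 - 186493*(-1/10526) = -135980*1/902 + 186493/10526 = -67990/451 + 186493/10526 = -631554397/4747226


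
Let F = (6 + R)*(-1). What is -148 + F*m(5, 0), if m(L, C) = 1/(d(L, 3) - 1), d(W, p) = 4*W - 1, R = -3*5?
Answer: -295/2 ≈ -147.50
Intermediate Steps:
R = -15
d(W, p) = -1 + 4*W
F = 9 (F = (6 - 15)*(-1) = -9*(-1) = 9)
m(L, C) = 1/(-2 + 4*L) (m(L, C) = 1/((-1 + 4*L) - 1) = 1/(-2 + 4*L))
-148 + F*m(5, 0) = -148 + 9*(1/(2*(-1 + 2*5))) = -148 + 9*(1/(2*(-1 + 10))) = -148 + 9*((½)/9) = -148 + 9*((½)*(⅑)) = -148 + 9*(1/18) = -148 + ½ = -295/2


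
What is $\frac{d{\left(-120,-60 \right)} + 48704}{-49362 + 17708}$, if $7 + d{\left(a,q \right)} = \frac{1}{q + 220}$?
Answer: $- \frac{7791521}{5064640} \approx -1.5384$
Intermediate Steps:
$d{\left(a,q \right)} = -7 + \frac{1}{220 + q}$ ($d{\left(a,q \right)} = -7 + \frac{1}{q + 220} = -7 + \frac{1}{220 + q}$)
$\frac{d{\left(-120,-60 \right)} + 48704}{-49362 + 17708} = \frac{\frac{-1539 - -420}{220 - 60} + 48704}{-49362 + 17708} = \frac{\frac{-1539 + 420}{160} + 48704}{-31654} = \left(\frac{1}{160} \left(-1119\right) + 48704\right) \left(- \frac{1}{31654}\right) = \left(- \frac{1119}{160} + 48704\right) \left(- \frac{1}{31654}\right) = \frac{7791521}{160} \left(- \frac{1}{31654}\right) = - \frac{7791521}{5064640}$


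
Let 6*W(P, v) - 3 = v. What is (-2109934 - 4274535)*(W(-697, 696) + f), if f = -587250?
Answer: 7497071259223/2 ≈ 3.7485e+12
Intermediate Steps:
W(P, v) = ½ + v/6
(-2109934 - 4274535)*(W(-697, 696) + f) = (-2109934 - 4274535)*((½ + (⅙)*696) - 587250) = -6384469*((½ + 116) - 587250) = -6384469*(233/2 - 587250) = -6384469*(-1174267/2) = 7497071259223/2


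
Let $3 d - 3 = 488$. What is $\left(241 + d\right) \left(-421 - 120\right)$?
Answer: $- \frac{656774}{3} \approx -2.1892 \cdot 10^{5}$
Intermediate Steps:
$d = \frac{491}{3}$ ($d = 1 + \frac{1}{3} \cdot 488 = 1 + \frac{488}{3} = \frac{491}{3} \approx 163.67$)
$\left(241 + d\right) \left(-421 - 120\right) = \left(241 + \frac{491}{3}\right) \left(-421 - 120\right) = \frac{1214}{3} \left(-541\right) = - \frac{656774}{3}$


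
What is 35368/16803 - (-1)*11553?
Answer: 194160427/16803 ≈ 11555.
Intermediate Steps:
35368/16803 - (-1)*11553 = 35368*(1/16803) - 1*(-11553) = 35368/16803 + 11553 = 194160427/16803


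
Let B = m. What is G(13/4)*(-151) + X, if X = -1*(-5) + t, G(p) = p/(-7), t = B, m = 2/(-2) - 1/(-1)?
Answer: 2103/28 ≈ 75.107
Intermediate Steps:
m = 0 (m = 2*(-½) - 1*(-1) = -1 + 1 = 0)
B = 0
t = 0
G(p) = -p/7 (G(p) = p*(-⅐) = -p/7)
X = 5 (X = -1*(-5) + 0 = 5 + 0 = 5)
G(13/4)*(-151) + X = -13/(7*4)*(-151) + 5 = -⅐*13/4*(-151) + 5 = -13/28*(-151) + 5 = 1963/28 + 5 = 2103/28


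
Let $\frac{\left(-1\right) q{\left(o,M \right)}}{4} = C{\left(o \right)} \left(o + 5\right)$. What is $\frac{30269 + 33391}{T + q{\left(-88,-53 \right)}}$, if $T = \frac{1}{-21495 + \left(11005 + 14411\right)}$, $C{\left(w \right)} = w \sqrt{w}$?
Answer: $\frac{249610860}{1154829497609576449} + \frac{57188811406129920 i \sqrt{22}}{1154829497609576449} \approx 2.1615 \cdot 10^{-10} + 0.23228 i$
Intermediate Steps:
$C{\left(w \right)} = w^{\frac{3}{2}}$
$q{\left(o,M \right)} = - 4 o^{\frac{3}{2}} \left(5 + o\right)$ ($q{\left(o,M \right)} = - 4 o^{\frac{3}{2}} \left(o + 5\right) = - 4 o^{\frac{3}{2}} \left(5 + o\right)$)
$T = \frac{1}{3921}$ ($T = \frac{1}{-21495 + 25416} = \frac{1}{3921} \approx 0.00025504$)
$\frac{30269 + 33391}{T + q{\left(-88,-53 \right)}} = \frac{30269 + 33391}{\frac{1}{3921} + 4 \left(-88\right)^{\frac{3}{2}} \left(-5 - -88\right)} = \frac{63660}{\frac{1}{3921} + 4 \left(- 176 i \sqrt{22}\right) \left(-5 + 88\right)} = \frac{63660}{\frac{1}{3921} + 4 \left(- 176 i \sqrt{22}\right) 83} = \frac{63660}{\frac{1}{3921} - 58432 i \sqrt{22}}$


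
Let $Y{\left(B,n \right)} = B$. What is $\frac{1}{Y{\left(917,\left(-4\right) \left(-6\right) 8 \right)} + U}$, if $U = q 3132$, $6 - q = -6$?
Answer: $\frac{1}{38501} \approx 2.5973 \cdot 10^{-5}$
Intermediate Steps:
$q = 12$ ($q = 6 - -6 = 6 + 6 = 12$)
$U = 37584$ ($U = 12 \cdot 3132 = 37584$)
$\frac{1}{Y{\left(917,\left(-4\right) \left(-6\right) 8 \right)} + U} = \frac{1}{917 + 37584} = \frac{1}{38501}$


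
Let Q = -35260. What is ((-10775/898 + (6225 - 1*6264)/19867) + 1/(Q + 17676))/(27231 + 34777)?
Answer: -1882393238307/9726218722914176 ≈ -0.00019354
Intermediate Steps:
((-10775/898 + (6225 - 1*6264)/19867) + 1/(Q + 17676))/(27231 + 34777) = ((-10775/898 + (6225 - 1*6264)/19867) + 1/(-35260 + 17676))/(27231 + 34777) = ((-10775*1/898 + (6225 - 6264)*(1/19867)) + 1/(-17584))/62008 = ((-10775/898 - 39*1/19867) - 1/17584)*(1/62008) = ((-10775/898 - 39/19867) - 1/17584)*(1/62008) = (-214101947/17840566 - 1/17584)*(1/62008) = -1882393238307/156854256272*1/62008 = -1882393238307/9726218722914176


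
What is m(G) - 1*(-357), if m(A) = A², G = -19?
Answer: 718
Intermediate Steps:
m(G) - 1*(-357) = (-19)² - 1*(-357) = 361 + 357 = 718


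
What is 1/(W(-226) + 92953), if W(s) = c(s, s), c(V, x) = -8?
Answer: 1/92945 ≈ 1.0759e-5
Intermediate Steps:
W(s) = -8
1/(W(-226) + 92953) = 1/(-8 + 92953) = 1/92945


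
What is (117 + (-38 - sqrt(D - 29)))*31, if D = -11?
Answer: 2449 - 62*I*sqrt(10) ≈ 2449.0 - 196.06*I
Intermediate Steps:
(117 + (-38 - sqrt(D - 29)))*31 = (117 + (-38 - sqrt(-11 - 29)))*31 = (117 + (-38 - sqrt(-40)))*31 = (117 + (-38 - 2*I*sqrt(10)))*31 = (79 - 2*I*sqrt(10))*31 = 2449 - 62*I*sqrt(10)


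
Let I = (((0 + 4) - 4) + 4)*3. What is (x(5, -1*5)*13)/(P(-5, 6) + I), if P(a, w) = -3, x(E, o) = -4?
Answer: -52/9 ≈ -5.7778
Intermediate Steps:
I = 12 (I = ((4 - 4) + 4)*3 = (0 + 4)*3 = 4*3 = 12)
(x(5, -1*5)*13)/(P(-5, 6) + I) = (-4*13)/(-3 + 12) = -52/9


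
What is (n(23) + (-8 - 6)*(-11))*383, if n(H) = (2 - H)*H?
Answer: -126007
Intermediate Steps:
n(H) = H*(2 - H)
(n(23) + (-8 - 6)*(-11))*383 = (23*(2 - 1*23) + (-8 - 6)*(-11))*383 = (23*(2 - 23) - 14*(-11))*383 = (23*(-21) + 154)*383 = (-483 + 154)*383 = -329*383 = -126007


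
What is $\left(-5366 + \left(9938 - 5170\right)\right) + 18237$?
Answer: $17639$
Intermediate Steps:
$\left(-5366 + \left(9938 - 5170\right)\right) + 18237 = \left(-5366 + 4768\right) + 18237 = -598 + 18237 = 17639$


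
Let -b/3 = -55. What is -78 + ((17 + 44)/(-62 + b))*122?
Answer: -592/103 ≈ -5.7476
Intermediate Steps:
b = 165 (b = -3*(-55) = 165)
-78 + ((17 + 44)/(-62 + b))*122 = -78 + ((17 + 44)/(-62 + 165))*122 = -78 + (61/103)*122 = -78 + 7442/103 = -592/103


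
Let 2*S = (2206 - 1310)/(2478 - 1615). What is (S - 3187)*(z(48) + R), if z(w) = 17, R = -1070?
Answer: 2895679449/863 ≈ 3.3554e+6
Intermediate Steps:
S = 448/863 (S = ((2206 - 1310)/(2478 - 1615))/2 = (896/863)/2 = (896*(1/863))/2 = (1/2)*(896/863) = 448/863 ≈ 0.51912)
(S - 3187)*(z(48) + R) = (448/863 - 3187)*(17 - 1070) = -2749933/863*(-1053) = 2895679449/863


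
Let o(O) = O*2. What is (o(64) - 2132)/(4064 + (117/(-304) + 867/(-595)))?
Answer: -21322560/43221361 ≈ -0.49333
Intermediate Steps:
o(O) = 2*O
(o(64) - 2132)/(4064 + (117/(-304) + 867/(-595))) = (2*64 - 2132)/(4064 + (117/(-304) + 867/(-595))) = (128 - 2132)/(4064 + (117*(-1/304) + 867*(-1/595))) = -2004/(4064 + (-117/304 - 51/35)) = -2004/(4064 - 19599/10640) = -2004/43221361/10640 = -2004*10640/43221361 = -21322560/43221361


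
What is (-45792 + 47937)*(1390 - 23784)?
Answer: -48035130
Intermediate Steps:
(-45792 + 47937)*(1390 - 23784) = 2145*(-22394) = -48035130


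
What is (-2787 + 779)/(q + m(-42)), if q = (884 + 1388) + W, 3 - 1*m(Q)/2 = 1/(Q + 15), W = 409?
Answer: -54216/72551 ≈ -0.74728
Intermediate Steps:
m(Q) = 6 - 2/(15 + Q) (m(Q) = 6 - 2/(Q + 15) = 6 - 2/(15 + Q))
q = 2681 (q = (884 + 1388) + 409 = 2272 + 409 = 2681)
(-2787 + 779)/(q + m(-42)) = (-2787 + 779)/(2681 + 2*(44 + 3*(-42))/(15 - 42)) = -2008/(2681 + 2*(44 - 126)/(-27)) = -2008/(2681 + 2*(-1/27)*(-82)) = -2008/(2681 + 164/27) = -2008/72551/27 = -2008*27/72551 = -54216/72551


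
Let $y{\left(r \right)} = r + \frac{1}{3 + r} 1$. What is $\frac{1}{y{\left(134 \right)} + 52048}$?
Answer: $\frac{137}{7148935} \approx 1.9164 \cdot 10^{-5}$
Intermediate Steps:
$y{\left(r \right)} = r + \frac{1}{3 + r}$
$\frac{1}{y{\left(134 \right)} + 52048} = \frac{1}{\frac{1 + 134^{2} + 3 \cdot 134}{3 + 134} + 52048} = \frac{1}{\frac{1 + 17956 + 402}{137} + 52048} = \frac{1}{\frac{1}{137} \cdot 18359 + 52048} = \frac{1}{\frac{18359}{137} + 52048} = \frac{1}{\frac{7148935}{137}} = \frac{137}{7148935}$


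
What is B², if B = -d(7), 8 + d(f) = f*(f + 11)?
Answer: 13924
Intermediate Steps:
d(f) = -8 + f*(11 + f) (d(f) = -8 + f*(f + 11) = -8 + f*(11 + f))
B = -118 (B = -(-8 + 7² + 11*7) = -(-8 + 49 + 77) = -1*118 = -118)
B² = (-118)² = 13924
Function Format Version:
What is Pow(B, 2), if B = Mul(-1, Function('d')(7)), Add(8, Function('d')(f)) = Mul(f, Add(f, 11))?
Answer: 13924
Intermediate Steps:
Function('d')(f) = Add(-8, Mul(f, Add(11, f))) (Function('d')(f) = Add(-8, Mul(f, Add(f, 11))) = Add(-8, Mul(f, Add(11, f))))
B = -118 (B = Mul(-1, Add(-8, Pow(7, 2), Mul(11, 7))) = Mul(-1, Add(-8, 49, 77)) = Mul(-1, 118) = -118)
Pow(B, 2) = Pow(-118, 2) = 13924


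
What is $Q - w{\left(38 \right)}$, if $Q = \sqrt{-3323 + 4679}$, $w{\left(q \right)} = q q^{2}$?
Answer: $-54872 + 2 \sqrt{339} \approx -54835.0$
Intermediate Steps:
$w{\left(q \right)} = q^{3}$
$Q = 2 \sqrt{339}$ ($Q = \sqrt{1356} = 2 \sqrt{339} \approx 36.824$)
$Q - w{\left(38 \right)} = 2 \sqrt{339} - 38^{3} = 2 \sqrt{339} - 54872 = -54872 + 2 \sqrt{339}$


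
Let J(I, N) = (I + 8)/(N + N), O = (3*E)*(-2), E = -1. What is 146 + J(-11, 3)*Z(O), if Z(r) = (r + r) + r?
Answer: 137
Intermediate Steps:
O = 6 (O = (3*(-1))*(-2) = -3*(-2) = 6)
J(I, N) = (8 + I)/(2*N) (J(I, N) = (8 + I)/((2*N)) = (8 + I)*(1/(2*N)) = (8 + I)/(2*N))
Z(r) = 3*r (Z(r) = 2*r + r = 3*r)
146 + J(-11, 3)*Z(O) = 146 + ((½)*(8 - 11)/3)*(3*6) = 146 + ((½)*(⅓)*(-3))*18 = 146 - ½*18 = 146 - 9 = 137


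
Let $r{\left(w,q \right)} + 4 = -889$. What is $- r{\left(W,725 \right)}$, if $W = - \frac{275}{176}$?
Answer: $893$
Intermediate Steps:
$W = - \frac{25}{16}$ ($W = \left(-275\right) \frac{1}{176} = - \frac{25}{16} \approx -1.5625$)
$r{\left(w,q \right)} = -893$ ($r{\left(w,q \right)} = -4 - 889 = -893$)
$- r{\left(W,725 \right)} = \left(-1\right) \left(-893\right) = 893$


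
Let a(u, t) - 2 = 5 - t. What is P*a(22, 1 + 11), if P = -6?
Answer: 30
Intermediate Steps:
a(u, t) = 7 - t (a(u, t) = 2 + (5 - t) = 7 - t)
P*a(22, 1 + 11) = -6*(7 - (1 + 11)) = -6*(7 - 1*12) = -6*(7 - 12) = -6*(-5) = 30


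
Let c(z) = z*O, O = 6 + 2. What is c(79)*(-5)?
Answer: -3160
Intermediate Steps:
O = 8
c(z) = 8*z (c(z) = z*8 = 8*z)
c(79)*(-5) = (8*79)*(-5) = 632*(-5) = -3160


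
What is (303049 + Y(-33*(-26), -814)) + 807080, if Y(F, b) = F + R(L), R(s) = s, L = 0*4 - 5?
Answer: 1110982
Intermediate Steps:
L = -5 (L = 0 - 5 = -5)
Y(F, b) = -5 + F (Y(F, b) = F - 5 = -5 + F)
(303049 + Y(-33*(-26), -814)) + 807080 = (303049 + (-5 - 33*(-26))) + 807080 = (303049 + (-5 + 858)) + 807080 = (303049 + 853) + 807080 = 303902 + 807080 = 1110982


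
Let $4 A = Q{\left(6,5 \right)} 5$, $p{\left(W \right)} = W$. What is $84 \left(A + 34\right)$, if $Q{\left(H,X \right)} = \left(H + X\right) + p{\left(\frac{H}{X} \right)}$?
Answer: $4137$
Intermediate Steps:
$Q{\left(H,X \right)} = H + X + \frac{H}{X}$ ($Q{\left(H,X \right)} = \left(H + X\right) + \frac{H}{X} = H + X + \frac{H}{X}$)
$A = \frac{61}{4}$ ($A = \frac{\left(6 + 5 + \frac{6}{5}\right) 5}{4} = \frac{\frac{61}{5} \cdot 5}{4} = \frac{1}{4} \cdot 61 = \frac{61}{4} \approx 15.25$)
$84 \left(A + 34\right) = 84 \left(\frac{61}{4} + 34\right) = 84 \cdot \frac{197}{4} = 4137$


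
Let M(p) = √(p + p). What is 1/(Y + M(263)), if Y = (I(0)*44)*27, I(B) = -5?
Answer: -2970/17641537 - √526/35283074 ≈ -0.00016900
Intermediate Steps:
M(p) = √2*√p (M(p) = √(2*p) = √2*√p)
Y = -5940 (Y = -5*44*27 = -220*27 = -5940)
1/(Y + M(263)) = 1/(-5940 + √2*√263) = 1/(-5940 + √526)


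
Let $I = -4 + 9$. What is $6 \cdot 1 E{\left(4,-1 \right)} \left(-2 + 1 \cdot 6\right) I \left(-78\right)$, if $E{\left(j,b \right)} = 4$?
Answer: $-37440$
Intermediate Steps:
$I = 5$
$6 \cdot 1 E{\left(4,-1 \right)} \left(-2 + 1 \cdot 6\right) I \left(-78\right) = 6 \cdot 1 \cdot 4 \left(-2 + 1 \cdot 6\right) 5 \left(-78\right) = 6 \cdot 4 \left(-2 + 6\right) 5 \left(-78\right) = 24 \cdot 4 \cdot 5 \left(-78\right) = 96 \cdot 5 \left(-78\right) = 480 \left(-78\right) = -37440$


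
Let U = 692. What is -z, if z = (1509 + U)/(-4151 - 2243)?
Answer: 2201/6394 ≈ 0.34423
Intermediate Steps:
z = -2201/6394 (z = (1509 + 692)/(-4151 - 2243) = 2201/(-6394) = 2201*(-1/6394) = -2201/6394 ≈ -0.34423)
-z = -1*(-2201/6394) = 2201/6394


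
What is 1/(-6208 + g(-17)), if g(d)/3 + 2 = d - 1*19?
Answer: -1/6322 ≈ -0.00015818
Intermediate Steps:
g(d) = -63 + 3*d (g(d) = -6 + 3*(d - 1*19) = -6 + 3*(d - 19) = -6 + 3*(-19 + d) = -6 + (-57 + 3*d) = -63 + 3*d)
1/(-6208 + g(-17)) = 1/(-6208 + (-63 + 3*(-17))) = 1/(-6208 + (-63 - 51)) = 1/(-6208 - 114) = 1/(-6322) = -1/6322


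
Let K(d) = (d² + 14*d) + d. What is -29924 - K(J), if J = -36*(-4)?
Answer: -52820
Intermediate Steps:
J = 144
K(d) = d² + 15*d
-29924 - K(J) = -29924 - 144*(15 + 144) = -29924 - 144*159 = -29924 - 1*22896 = -29924 - 22896 = -52820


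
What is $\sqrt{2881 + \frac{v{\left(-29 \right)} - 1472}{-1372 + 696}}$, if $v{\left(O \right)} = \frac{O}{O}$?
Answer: $\frac{\sqrt{1949027}}{26} \approx 53.695$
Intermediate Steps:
$v{\left(O \right)} = 1$
$\sqrt{2881 + \frac{v{\left(-29 \right)} - 1472}{-1372 + 696}} = \sqrt{2881 + \frac{1 - 1472}{-1372 + 696}} = \sqrt{2881 - \frac{1471}{-676}} = \sqrt{2881 - - \frac{1471}{676}} = \sqrt{2881 + \frac{1471}{676}} = \sqrt{\frac{1949027}{676}} = \frac{\sqrt{1949027}}{26}$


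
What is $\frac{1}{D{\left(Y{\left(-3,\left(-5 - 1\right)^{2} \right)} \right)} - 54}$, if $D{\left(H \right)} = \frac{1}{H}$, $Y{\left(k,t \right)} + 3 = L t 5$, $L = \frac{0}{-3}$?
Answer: $- \frac{3}{163} \approx -0.018405$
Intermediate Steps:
$L = 0$ ($L = 0 \left(- \frac{1}{3}\right) = 0$)
$Y{\left(k,t \right)} = -3$ ($Y{\left(k,t \right)} = -3 + 0 t 5 = -3 + 0 \cdot 5 = -3 + 0 = -3$)
$\frac{1}{D{\left(Y{\left(-3,\left(-5 - 1\right)^{2} \right)} \right)} - 54} = \frac{1}{\frac{1}{-3} - 54} = \frac{1}{- \frac{1}{3} - 54} = \frac{1}{- \frac{163}{3}} = - \frac{3}{163}$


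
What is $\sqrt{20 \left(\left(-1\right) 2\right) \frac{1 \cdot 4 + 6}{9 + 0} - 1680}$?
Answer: $\frac{4 i \sqrt{970}}{3} \approx 41.526 i$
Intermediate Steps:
$\sqrt{20 \left(\left(-1\right) 2\right) \frac{1 \cdot 4 + 6}{9 + 0} - 1680} = \sqrt{20 \left(-2\right) \frac{4 + 6}{9} - 1680} = \sqrt{- 40 \cdot 10 \cdot \frac{1}{9} - 1680} = \sqrt{\left(-40\right) \frac{10}{9} - 1680} = \sqrt{- \frac{400}{9} - 1680} = \sqrt{- \frac{15520}{9}} = \frac{4 i \sqrt{970}}{3}$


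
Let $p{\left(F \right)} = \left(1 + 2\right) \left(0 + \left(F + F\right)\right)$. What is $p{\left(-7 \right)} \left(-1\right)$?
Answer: $42$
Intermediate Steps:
$p{\left(F \right)} = 6 F$ ($p{\left(F \right)} = 3 \left(0 + 2 F\right) = 3 \cdot 2 F = 6 F$)
$p{\left(-7 \right)} \left(-1\right) = 6 \left(-7\right) \left(-1\right) = \left(-42\right) \left(-1\right) = 42$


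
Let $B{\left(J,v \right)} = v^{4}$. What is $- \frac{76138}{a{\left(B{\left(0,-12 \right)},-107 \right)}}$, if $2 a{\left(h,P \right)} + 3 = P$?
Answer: $\frac{76138}{55} \approx 1384.3$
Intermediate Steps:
$a{\left(h,P \right)} = - \frac{3}{2} + \frac{P}{2}$
$- \frac{76138}{a{\left(B{\left(0,-12 \right)},-107 \right)}} = - \frac{76138}{- \frac{3}{2} + \frac{1}{2} \left(-107\right)} = - \frac{76138}{- \frac{3}{2} - \frac{107}{2}} = - \frac{76138}{-55} = \left(-76138\right) \left(- \frac{1}{55}\right) = \frac{76138}{55}$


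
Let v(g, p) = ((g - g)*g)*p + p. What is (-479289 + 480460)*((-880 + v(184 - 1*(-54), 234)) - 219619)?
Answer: -257930315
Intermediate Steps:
v(g, p) = p (v(g, p) = (0*g)*p + p = 0*p + p = 0 + p = p)
(-479289 + 480460)*((-880 + v(184 - 1*(-54), 234)) - 219619) = (-479289 + 480460)*((-880 + 234) - 219619) = 1171*(-646 - 219619) = 1171*(-220265) = -257930315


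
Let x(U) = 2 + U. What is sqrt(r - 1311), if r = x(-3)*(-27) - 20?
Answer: 2*I*sqrt(326) ≈ 36.111*I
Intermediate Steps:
r = 7 (r = (2 - 3)*(-27) - 20 = -1*(-27) - 20 = 27 - 20 = 7)
sqrt(r - 1311) = sqrt(7 - 1311) = sqrt(-1304) = 2*I*sqrt(326)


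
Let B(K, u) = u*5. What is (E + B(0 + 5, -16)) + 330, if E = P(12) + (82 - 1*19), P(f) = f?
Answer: 325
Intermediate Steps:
E = 75 (E = 12 + (82 - 1*19) = 12 + (82 - 19) = 12 + 63 = 75)
B(K, u) = 5*u
(E + B(0 + 5, -16)) + 330 = (75 + 5*(-16)) + 330 = (75 - 80) + 330 = -5 + 330 = 325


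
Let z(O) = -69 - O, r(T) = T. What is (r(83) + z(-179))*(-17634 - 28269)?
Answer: -8859279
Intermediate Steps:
(r(83) + z(-179))*(-17634 - 28269) = (83 + (-69 - 1*(-179)))*(-17634 - 28269) = (83 + (-69 + 179))*(-45903) = (83 + 110)*(-45903) = 193*(-45903) = -8859279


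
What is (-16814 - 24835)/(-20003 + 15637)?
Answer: 41649/4366 ≈ 9.5394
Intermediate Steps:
(-16814 - 24835)/(-20003 + 15637) = -41649/(-4366) = -41649*(-1/4366) = 41649/4366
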